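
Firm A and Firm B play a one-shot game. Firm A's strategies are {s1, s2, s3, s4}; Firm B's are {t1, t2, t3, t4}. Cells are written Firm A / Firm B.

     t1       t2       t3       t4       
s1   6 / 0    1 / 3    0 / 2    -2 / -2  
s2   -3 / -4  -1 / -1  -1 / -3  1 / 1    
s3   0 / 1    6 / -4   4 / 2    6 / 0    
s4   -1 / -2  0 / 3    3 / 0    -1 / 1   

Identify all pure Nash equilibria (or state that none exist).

(s3, t3)

A profile is a Nash equilibrium when each player is best-responding to the other.
Firm A's best responses — vs t1: s1 (payoff 6); vs t2: s3 (payoff 6); vs t3: s3 (payoff 4); vs t4: s3 (payoff 6).
Firm B's best responses — vs s1: t2 (payoff 3); vs s2: t4 (payoff 1); vs s3: t3 (payoff 2); vs s4: t2 (payoff 3).
The only mutual best response is (s3, t3); neither player gains by switching there.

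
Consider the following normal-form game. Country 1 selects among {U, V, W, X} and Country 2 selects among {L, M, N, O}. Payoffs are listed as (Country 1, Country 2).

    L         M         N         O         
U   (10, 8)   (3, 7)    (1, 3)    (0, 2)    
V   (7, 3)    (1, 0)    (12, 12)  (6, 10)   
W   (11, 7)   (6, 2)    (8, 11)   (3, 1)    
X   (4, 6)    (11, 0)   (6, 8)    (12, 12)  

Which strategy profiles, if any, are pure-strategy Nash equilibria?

(V, N) and (X, O)

A profile is a Nash equilibrium when each player is best-responding to the other.
Country 1's best responses — vs L: W (payoff 11); vs M: X (payoff 11); vs N: V (payoff 12); vs O: X (payoff 12).
Country 2's best responses — vs U: L (payoff 8); vs V: N (payoff 12); vs W: N (payoff 11); vs X: O (payoff 12).
Mutual best responses occur at (V, N) and (X, O); at each, neither player gains by switching.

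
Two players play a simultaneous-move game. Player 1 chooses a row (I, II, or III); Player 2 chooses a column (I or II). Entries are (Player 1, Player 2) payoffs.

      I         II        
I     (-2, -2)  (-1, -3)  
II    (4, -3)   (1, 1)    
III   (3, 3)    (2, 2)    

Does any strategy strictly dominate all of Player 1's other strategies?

No strictly dominant strategy

Check whether one of Player 1's strategies beats all alternatives regardless of what the opponent does.
I is not dominant: against I, II gives 4 > -2.
II is not dominant: against II, III gives 2 > 1.
III is not dominant: against I, II gives 4 > 3.
No single strategy is best against every opponent action.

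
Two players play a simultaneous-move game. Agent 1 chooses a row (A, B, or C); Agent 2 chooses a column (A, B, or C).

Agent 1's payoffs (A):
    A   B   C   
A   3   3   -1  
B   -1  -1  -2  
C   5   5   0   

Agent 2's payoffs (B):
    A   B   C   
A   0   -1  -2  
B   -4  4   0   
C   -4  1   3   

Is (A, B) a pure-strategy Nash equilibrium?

Holding Agent 2 at B: Agent 1 gets 3 from A but could get 5 by switching to C. Agent 1 has a profitable deviation.

No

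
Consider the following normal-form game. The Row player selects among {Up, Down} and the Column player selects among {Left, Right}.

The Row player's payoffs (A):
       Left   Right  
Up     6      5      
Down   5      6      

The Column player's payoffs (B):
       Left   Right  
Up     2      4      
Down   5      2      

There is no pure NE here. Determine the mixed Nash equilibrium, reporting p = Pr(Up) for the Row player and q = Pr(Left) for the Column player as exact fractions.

In a mixed NE each player is indifferent between their pure strategies, so the opponent's mix sets the indifference.
The Column player indifferent between Left and Right: p·2 + (1−p)·5 = p·4 + (1−p)·2 ⟹ 5 + (-3)p = 2 + 2p ⟹ p = 3/5.
The Row player indifferent between Up and Down: q·6 + (1−q)·5 = q·5 + (1−q)·6 ⟹ 5 + 1q = 6 + (-1)q ⟹ q = 1/2.

p = 3/5, q = 1/2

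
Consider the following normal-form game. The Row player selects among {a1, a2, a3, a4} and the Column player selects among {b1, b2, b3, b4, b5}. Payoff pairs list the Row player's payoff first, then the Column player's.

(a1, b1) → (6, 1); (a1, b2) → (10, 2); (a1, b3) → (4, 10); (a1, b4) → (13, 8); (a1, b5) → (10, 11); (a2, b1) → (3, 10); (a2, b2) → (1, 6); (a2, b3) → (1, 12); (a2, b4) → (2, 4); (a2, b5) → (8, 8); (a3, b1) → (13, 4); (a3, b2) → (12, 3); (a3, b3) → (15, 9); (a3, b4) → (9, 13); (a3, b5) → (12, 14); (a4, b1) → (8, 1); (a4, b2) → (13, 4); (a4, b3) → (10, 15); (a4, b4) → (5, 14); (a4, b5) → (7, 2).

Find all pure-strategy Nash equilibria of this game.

(a3, b5)

Check mutual best responses: a cell is a NE iff neither player can gain by unilaterally deviating.
The Row player's best responses — vs b1: a3 (payoff 13); vs b2: a4 (payoff 13); vs b3: a3 (payoff 15); vs b4: a1 (payoff 13); vs b5: a3 (payoff 12).
The Column player's best responses — vs a1: b5 (payoff 11); vs a2: b3 (payoff 12); vs a3: b5 (payoff 14); vs a4: b3 (payoff 15).
The only mutual best response is (a3, b5); neither player gains by switching there.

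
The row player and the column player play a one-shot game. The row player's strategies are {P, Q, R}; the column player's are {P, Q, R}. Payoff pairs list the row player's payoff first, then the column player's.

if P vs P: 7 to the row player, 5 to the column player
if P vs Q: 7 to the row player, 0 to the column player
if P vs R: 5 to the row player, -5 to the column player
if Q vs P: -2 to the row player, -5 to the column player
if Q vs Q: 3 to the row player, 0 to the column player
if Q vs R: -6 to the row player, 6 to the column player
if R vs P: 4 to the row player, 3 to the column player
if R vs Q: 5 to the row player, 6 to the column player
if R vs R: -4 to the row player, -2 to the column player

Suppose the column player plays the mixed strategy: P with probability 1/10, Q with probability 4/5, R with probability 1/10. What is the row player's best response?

Compute the row player's expected payoff from each pure strategy against the given mix.
P: (1/10)·7 + (4/5)·7 + (1/10)·5 = 34/5
Q: (1/10)·(-2) + (4/5)·3 + (1/10)·(-6) = 8/5
R: (1/10)·4 + (4/5)·5 + (1/10)·(-4) = 4
Highest expected payoff is 34/5, from P.

P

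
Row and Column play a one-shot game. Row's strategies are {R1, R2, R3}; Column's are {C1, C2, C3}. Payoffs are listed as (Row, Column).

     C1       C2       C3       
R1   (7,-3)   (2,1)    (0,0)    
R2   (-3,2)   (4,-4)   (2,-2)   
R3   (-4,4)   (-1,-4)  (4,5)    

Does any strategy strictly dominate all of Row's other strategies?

A strategy is strictly dominant if it gives Row a strictly higher payoff than every other strategy, against every choice by the opponent.
R1 is not dominant: against C2, R2 gives 4 > 2.
R2 is not dominant: against C1, R1 gives 7 > -3.
R3 is not dominant: against C1, R1 gives 7 > -4.
No single strategy is best against every opponent action.

None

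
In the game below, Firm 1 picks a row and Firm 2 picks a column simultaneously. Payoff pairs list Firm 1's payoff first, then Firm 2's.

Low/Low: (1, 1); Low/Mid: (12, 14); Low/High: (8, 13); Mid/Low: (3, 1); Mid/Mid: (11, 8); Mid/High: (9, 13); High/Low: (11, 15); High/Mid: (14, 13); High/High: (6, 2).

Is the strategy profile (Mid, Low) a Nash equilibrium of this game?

No

Holding Firm 2 at Low: Firm 1 gets 3 from Mid but could get 11 by switching to High. Firm 1 has a profitable deviation.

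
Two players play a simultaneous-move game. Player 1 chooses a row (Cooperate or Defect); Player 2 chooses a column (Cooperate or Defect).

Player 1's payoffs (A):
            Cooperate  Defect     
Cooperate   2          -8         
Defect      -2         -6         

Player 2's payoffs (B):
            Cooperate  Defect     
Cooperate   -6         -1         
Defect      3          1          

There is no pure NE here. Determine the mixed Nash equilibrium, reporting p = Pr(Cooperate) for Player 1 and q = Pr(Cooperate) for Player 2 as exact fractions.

p = 2/7, q = 1/3

Each player's mixing probability is pinned down by making the *other* player indifferent.
Player 2 indifferent between Cooperate and Defect: p·(-6) + (1−p)·3 = p·(-1) + (1−p)·1 ⟹ 3 + (-9)p = 1 + (-2)p ⟹ p = 2/7.
Player 1 indifferent between Cooperate and Defect: q·2 + (1−q)·(-8) = q·(-2) + (1−q)·(-6) ⟹ (-8) + 10q = (-6) + 4q ⟹ q = 1/3.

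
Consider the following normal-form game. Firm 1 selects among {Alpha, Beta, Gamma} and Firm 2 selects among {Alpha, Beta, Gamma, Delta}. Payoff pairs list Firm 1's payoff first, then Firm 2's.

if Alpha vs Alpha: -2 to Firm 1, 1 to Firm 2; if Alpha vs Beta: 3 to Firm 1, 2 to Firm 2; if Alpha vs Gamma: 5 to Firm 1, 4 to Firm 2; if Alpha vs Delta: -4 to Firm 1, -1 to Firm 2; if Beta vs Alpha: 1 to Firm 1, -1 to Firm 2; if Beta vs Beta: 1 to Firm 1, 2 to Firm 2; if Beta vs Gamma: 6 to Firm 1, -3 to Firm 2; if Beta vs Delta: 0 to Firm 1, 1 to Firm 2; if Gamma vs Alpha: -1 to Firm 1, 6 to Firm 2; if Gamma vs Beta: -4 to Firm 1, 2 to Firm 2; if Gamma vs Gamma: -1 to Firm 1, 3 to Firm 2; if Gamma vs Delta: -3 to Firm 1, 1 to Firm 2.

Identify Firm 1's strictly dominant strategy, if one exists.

None

A strategy is strictly dominant if it gives Firm 1 a strictly higher payoff than every other strategy, against every choice by the opponent.
Alpha is not dominant: against Alpha, Beta gives 1 > -2.
Beta is not dominant: against Beta, Alpha gives 3 > 1.
Gamma is not dominant: against Alpha, Beta gives 1 > -1.
No single strategy is best against every opponent action.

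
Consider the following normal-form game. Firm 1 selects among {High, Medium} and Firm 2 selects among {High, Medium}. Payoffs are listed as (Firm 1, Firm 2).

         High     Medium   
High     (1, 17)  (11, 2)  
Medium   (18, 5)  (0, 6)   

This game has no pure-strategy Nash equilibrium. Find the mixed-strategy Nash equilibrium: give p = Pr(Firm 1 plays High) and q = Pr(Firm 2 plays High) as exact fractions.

p = 1/16, q = 11/28

Each player's mixing probability is pinned down by making the *other* player indifferent.
Firm 2 indifferent between High and Medium: p·17 + (1−p)·5 = p·2 + (1−p)·6 ⟹ 5 + 12p = 6 + (-4)p ⟹ p = 1/16.
Firm 1 indifferent between High and Medium: q·1 + (1−q)·11 = q·18 + (1−q)·0 ⟹ 11 + (-10)q = 0 + 18q ⟹ q = 11/28.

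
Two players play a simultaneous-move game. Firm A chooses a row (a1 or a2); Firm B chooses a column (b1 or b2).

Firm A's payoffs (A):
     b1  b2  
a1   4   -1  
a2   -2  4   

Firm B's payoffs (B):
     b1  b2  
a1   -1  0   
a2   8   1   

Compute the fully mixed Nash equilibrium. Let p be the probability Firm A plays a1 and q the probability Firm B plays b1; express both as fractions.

p = 7/8, q = 5/11

Each player's mixing probability is pinned down by making the *other* player indifferent.
Firm B indifferent between b1 and b2: p·(-1) + (1−p)·8 = p·0 + (1−p)·1 ⟹ 8 + (-9)p = 1 + (-1)p ⟹ p = 7/8.
Firm A indifferent between a1 and a2: q·4 + (1−q)·(-1) = q·(-2) + (1−q)·4 ⟹ (-1) + 5q = 4 + (-6)q ⟹ q = 5/11.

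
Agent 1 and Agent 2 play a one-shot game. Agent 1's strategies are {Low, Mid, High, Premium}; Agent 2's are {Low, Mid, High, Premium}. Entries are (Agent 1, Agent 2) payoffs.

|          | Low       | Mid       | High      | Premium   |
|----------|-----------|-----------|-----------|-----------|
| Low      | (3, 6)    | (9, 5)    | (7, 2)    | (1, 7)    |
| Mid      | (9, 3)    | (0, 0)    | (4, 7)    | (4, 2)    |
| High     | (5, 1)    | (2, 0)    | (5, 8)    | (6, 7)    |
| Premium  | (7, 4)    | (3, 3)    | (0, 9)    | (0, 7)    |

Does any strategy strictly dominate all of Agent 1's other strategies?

Check whether one of Agent 1's strategies beats all alternatives regardless of what the opponent does.
Low is not dominant: against Low, Mid gives 9 > 3.
Mid is not dominant: against Mid, Low gives 9 > 0.
High is not dominant: against Low, Mid gives 9 > 5.
Premium is not dominant: against Low, Mid gives 9 > 7.
No single strategy is best against every opponent action.

No strictly dominant strategy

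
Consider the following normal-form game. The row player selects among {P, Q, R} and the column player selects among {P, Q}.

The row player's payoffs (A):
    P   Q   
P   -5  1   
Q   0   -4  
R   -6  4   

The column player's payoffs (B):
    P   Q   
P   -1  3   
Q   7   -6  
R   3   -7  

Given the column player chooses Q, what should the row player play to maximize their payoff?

R

With the column player fixed at Q, the row player's payoffs are: P → 1, Q → -4, R → 4.
The maximum is 4, achieved by R.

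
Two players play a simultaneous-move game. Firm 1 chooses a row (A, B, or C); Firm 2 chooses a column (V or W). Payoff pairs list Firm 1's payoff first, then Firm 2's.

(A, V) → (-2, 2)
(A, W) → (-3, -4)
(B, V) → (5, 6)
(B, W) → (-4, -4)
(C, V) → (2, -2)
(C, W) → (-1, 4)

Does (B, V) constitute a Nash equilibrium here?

Yes

Holding Firm 2 at V: Firm 1 gets 5 from B, versus -2 from A, 2 from C. No profitable deviation for Firm 1.
Holding Firm 1 at B: Firm 2 gets 6 from V, versus -4 from W. No profitable deviation for Firm 2 either.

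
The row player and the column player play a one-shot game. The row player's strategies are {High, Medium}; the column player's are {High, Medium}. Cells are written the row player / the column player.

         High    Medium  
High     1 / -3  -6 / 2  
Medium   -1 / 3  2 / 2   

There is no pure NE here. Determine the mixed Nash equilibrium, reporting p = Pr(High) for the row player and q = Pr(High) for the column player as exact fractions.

In a mixed NE each player is indifferent between their pure strategies, so the opponent's mix sets the indifference.
The column player indifferent between High and Medium: p·(-3) + (1−p)·3 = p·2 + (1−p)·2 ⟹ 3 + (-6)p = 2 + 0p ⟹ p = 1/6.
The row player indifferent between High and Medium: q·1 + (1−q)·(-6) = q·(-1) + (1−q)·2 ⟹ (-6) + 7q = 2 + (-3)q ⟹ q = 4/5.

p = 1/6, q = 4/5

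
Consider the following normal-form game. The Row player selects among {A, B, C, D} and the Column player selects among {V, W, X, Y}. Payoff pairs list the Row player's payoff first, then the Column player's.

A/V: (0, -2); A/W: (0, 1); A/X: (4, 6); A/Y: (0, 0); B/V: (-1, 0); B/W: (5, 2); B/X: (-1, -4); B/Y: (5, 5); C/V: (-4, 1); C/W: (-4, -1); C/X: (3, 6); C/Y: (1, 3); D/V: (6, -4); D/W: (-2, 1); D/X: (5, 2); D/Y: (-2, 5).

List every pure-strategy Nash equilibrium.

(B, Y)

Find each player's best response to every opponent strategy; NE are the intersections.
The Row player's best responses — vs V: D (payoff 6); vs W: B (payoff 5); vs X: D (payoff 5); vs Y: B (payoff 5).
The Column player's best responses — vs A: X (payoff 6); vs B: Y (payoff 5); vs C: X (payoff 6); vs D: Y (payoff 5).
The only mutual best response is (B, Y); neither player gains by switching there.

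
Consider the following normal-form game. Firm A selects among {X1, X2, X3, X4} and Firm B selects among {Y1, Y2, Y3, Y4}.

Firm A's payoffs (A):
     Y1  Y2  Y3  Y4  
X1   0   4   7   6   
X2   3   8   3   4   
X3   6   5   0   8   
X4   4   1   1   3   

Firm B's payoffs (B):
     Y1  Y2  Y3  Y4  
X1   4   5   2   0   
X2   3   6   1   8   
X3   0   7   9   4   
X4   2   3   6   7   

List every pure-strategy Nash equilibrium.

None

Find each player's best response to every opponent strategy; NE are the intersections.
Firm A's best responses — vs Y1: X3 (payoff 6); vs Y2: X2 (payoff 8); vs Y3: X1 (payoff 7); vs Y4: X3 (payoff 8).
Firm B's best responses — vs X1: Y2 (payoff 5); vs X2: Y4 (payoff 8); vs X3: Y3 (payoff 9); vs X4: Y4 (payoff 7).
No cell has both players best-responding. For instance, Firm A's best reply to Y3 is X1, but against X1 Firm B prefers Y2 over Y3.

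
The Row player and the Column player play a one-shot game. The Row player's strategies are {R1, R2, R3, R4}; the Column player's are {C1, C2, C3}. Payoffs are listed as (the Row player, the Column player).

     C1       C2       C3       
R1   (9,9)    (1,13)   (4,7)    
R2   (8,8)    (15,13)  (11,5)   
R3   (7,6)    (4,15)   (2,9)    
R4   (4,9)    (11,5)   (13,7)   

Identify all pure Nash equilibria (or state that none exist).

Find each player's best response to every opponent strategy; NE are the intersections.
The Row player's best responses — vs C1: R1 (payoff 9); vs C2: R2 (payoff 15); vs C3: R4 (payoff 13).
The Column player's best responses — vs R1: C2 (payoff 13); vs R2: C2 (payoff 13); vs R3: C2 (payoff 15); vs R4: C1 (payoff 9).
The only mutual best response is (R2, C2); neither player gains by switching there.

(R2, C2)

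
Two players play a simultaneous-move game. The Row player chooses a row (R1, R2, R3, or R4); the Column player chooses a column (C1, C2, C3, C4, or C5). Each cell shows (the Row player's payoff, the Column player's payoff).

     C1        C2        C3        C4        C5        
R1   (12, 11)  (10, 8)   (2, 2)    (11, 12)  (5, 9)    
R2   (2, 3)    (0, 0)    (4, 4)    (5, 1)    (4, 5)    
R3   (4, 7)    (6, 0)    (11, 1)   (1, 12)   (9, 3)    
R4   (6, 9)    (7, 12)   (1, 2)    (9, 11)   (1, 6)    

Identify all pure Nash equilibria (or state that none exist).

(R1, C4)

Find each player's best response to every opponent strategy; NE are the intersections.
The Row player's best responses — vs C1: R1 (payoff 12); vs C2: R1 (payoff 10); vs C3: R3 (payoff 11); vs C4: R1 (payoff 11); vs C5: R3 (payoff 9).
The Column player's best responses — vs R1: C4 (payoff 12); vs R2: C5 (payoff 5); vs R3: C4 (payoff 12); vs R4: C2 (payoff 12).
The only mutual best response is (R1, C4); neither player gains by switching there.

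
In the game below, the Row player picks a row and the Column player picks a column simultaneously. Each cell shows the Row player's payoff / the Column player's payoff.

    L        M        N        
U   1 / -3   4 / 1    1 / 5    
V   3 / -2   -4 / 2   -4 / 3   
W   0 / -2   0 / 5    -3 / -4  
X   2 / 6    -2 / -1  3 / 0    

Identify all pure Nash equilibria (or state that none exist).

No pure-strategy Nash equilibrium

A profile is a Nash equilibrium when each player is best-responding to the other.
The Row player's best responses — vs L: V (payoff 3); vs M: U (payoff 4); vs N: X (payoff 3).
The Column player's best responses — vs U: N (payoff 5); vs V: N (payoff 3); vs W: M (payoff 5); vs X: L (payoff 6).
No cell has both players best-responding. For instance, the Row player's best reply to L is V, but against V the Column player prefers N over L.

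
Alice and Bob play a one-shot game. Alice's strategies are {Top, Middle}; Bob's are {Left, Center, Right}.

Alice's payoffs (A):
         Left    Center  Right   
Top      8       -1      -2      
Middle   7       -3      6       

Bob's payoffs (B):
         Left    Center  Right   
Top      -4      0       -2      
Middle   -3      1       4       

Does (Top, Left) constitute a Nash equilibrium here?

Holding Bob at Left: Alice gets 8 from Top, versus 7 from Middle. No profitable deviation for Alice.
Holding Alice at Top: Bob gets -4 from Left but could get 0 by switching to Center. Bob has a profitable deviation.

No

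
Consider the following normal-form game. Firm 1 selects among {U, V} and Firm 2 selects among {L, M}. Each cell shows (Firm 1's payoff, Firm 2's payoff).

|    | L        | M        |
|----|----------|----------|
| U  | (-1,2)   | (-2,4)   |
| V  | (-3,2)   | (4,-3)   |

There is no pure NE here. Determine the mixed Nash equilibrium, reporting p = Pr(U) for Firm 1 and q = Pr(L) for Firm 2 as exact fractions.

Each player's mixing probability is pinned down by making the *other* player indifferent.
Firm 2 indifferent between L and M: p·2 + (1−p)·2 = p·4 + (1−p)·(-3) ⟹ 2 + 0p = (-3) + 7p ⟹ p = 5/7.
Firm 1 indifferent between U and V: q·(-1) + (1−q)·(-2) = q·(-3) + (1−q)·4 ⟹ (-2) + 1q = 4 + (-7)q ⟹ q = 3/4.

p = 5/7, q = 3/4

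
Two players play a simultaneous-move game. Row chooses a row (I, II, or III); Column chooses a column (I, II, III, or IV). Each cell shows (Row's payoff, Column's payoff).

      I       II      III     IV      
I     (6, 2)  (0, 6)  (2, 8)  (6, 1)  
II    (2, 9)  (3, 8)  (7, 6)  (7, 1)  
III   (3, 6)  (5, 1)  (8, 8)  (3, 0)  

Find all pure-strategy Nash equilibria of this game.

(III, III)

A profile is a Nash equilibrium when each player is best-responding to the other.
Row's best responses — vs I: I (payoff 6); vs II: III (payoff 5); vs III: III (payoff 8); vs IV: II (payoff 7).
Column's best responses — vs I: III (payoff 8); vs II: I (payoff 9); vs III: III (payoff 8).
The only mutual best response is (III, III); neither player gains by switching there.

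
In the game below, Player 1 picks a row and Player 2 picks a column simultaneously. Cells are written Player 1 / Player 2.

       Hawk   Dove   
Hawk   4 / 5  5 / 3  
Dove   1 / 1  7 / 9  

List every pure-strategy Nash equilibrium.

Check mutual best responses: a cell is a NE iff neither player can gain by unilaterally deviating.
Player 1's best responses — vs Hawk: Hawk (payoff 4); vs Dove: Dove (payoff 7).
Player 2's best responses — vs Hawk: Hawk (payoff 5); vs Dove: Dove (payoff 9).
Mutual best responses occur at (Hawk, Hawk) and (Dove, Dove); at each, neither player gains by switching.

(Hawk, Hawk) and (Dove, Dove)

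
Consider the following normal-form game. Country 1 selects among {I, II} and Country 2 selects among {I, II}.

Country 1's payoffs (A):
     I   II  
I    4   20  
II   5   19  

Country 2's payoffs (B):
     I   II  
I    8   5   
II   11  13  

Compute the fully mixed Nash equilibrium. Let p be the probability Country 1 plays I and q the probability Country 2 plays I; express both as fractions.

Each player's mixing probability is pinned down by making the *other* player indifferent.
Country 2 indifferent between I and II: p·8 + (1−p)·11 = p·5 + (1−p)·13 ⟹ 11 + (-3)p = 13 + (-8)p ⟹ p = 2/5.
Country 1 indifferent between I and II: q·4 + (1−q)·20 = q·5 + (1−q)·19 ⟹ 20 + (-16)q = 19 + (-14)q ⟹ q = 1/2.

p = 2/5, q = 1/2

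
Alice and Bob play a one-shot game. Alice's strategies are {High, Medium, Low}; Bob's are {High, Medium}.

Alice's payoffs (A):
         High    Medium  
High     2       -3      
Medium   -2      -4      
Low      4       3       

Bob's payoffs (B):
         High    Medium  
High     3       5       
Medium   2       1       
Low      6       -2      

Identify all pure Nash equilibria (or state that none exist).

(Low, High)

Check mutual best responses: a cell is a NE iff neither player can gain by unilaterally deviating.
Alice's best responses — vs High: Low (payoff 4); vs Medium: Low (payoff 3).
Bob's best responses — vs High: Medium (payoff 5); vs Medium: High (payoff 2); vs Low: High (payoff 6).
The only mutual best response is (Low, High); neither player gains by switching there.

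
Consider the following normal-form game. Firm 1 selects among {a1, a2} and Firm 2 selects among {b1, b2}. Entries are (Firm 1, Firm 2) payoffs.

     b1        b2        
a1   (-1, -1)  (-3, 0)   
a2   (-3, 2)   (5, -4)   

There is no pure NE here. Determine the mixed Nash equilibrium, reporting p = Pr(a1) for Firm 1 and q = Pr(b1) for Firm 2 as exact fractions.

In a mixed NE each player is indifferent between their pure strategies, so the opponent's mix sets the indifference.
Firm 2 indifferent between b1 and b2: p·(-1) + (1−p)·2 = p·0 + (1−p)·(-4) ⟹ 2 + (-3)p = (-4) + 4p ⟹ p = 6/7.
Firm 1 indifferent between a1 and a2: q·(-1) + (1−q)·(-3) = q·(-3) + (1−q)·5 ⟹ (-3) + 2q = 5 + (-8)q ⟹ q = 4/5.

p = 6/7, q = 4/5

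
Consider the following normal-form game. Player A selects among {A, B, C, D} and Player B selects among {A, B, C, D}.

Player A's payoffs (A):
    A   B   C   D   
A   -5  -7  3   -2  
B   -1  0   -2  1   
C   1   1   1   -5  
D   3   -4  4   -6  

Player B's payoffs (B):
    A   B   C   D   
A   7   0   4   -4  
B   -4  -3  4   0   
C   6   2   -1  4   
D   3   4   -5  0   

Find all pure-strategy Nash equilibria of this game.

None

Check mutual best responses: a cell is a NE iff neither player can gain by unilaterally deviating.
Player A's best responses — vs A: D (payoff 3); vs B: C (payoff 1); vs C: D (payoff 4); vs D: B (payoff 1).
Player B's best responses — vs A: A (payoff 7); vs B: C (payoff 4); vs C: A (payoff 6); vs D: B (payoff 4).
No cell has both players best-responding. For instance, Player A's best reply to A is D, but against D Player B prefers B over A.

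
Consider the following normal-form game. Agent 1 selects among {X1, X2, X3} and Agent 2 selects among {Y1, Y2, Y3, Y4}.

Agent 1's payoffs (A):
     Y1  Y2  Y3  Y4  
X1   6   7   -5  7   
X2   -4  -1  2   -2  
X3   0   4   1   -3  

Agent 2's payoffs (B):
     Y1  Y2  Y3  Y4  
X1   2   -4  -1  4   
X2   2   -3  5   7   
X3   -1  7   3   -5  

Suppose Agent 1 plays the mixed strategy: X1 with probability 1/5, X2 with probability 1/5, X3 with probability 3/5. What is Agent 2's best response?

Y2

Agent 2's best reply maximizes expected payoff against the mix.
Y1: (1/5)·2 + (1/5)·2 + (3/5)·(-1) = 1/5
Y2: (1/5)·(-4) + (1/5)·(-3) + (3/5)·7 = 14/5
Y3: (1/5)·(-1) + (1/5)·5 + (3/5)·3 = 13/5
Y4: (1/5)·4 + (1/5)·7 + (3/5)·(-5) = -4/5
Highest expected payoff is 14/5, from Y2.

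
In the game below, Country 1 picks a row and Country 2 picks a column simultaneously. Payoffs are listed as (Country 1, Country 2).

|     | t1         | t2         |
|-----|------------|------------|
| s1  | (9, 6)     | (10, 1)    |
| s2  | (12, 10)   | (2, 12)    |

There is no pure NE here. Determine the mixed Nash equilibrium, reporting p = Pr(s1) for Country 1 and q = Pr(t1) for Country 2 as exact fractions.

p = 2/7, q = 8/11

Each player's mixing probability is pinned down by making the *other* player indifferent.
Country 2 indifferent between t1 and t2: p·6 + (1−p)·10 = p·1 + (1−p)·12 ⟹ 10 + (-4)p = 12 + (-11)p ⟹ p = 2/7.
Country 1 indifferent between s1 and s2: q·9 + (1−q)·10 = q·12 + (1−q)·2 ⟹ 10 + (-1)q = 2 + 10q ⟹ q = 8/11.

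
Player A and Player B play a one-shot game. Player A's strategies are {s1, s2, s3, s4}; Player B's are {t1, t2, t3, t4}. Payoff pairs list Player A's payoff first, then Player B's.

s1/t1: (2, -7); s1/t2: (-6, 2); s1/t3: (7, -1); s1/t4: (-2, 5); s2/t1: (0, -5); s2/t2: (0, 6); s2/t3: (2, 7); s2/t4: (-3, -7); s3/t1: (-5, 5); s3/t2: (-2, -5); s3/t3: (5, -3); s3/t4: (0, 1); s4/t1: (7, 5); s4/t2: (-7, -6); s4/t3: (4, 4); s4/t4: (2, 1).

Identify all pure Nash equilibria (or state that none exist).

(s4, t1)

Find each player's best response to every opponent strategy; NE are the intersections.
Player A's best responses — vs t1: s4 (payoff 7); vs t2: s2 (payoff 0); vs t3: s1 (payoff 7); vs t4: s4 (payoff 2).
Player B's best responses — vs s1: t4 (payoff 5); vs s2: t3 (payoff 7); vs s3: t1 (payoff 5); vs s4: t1 (payoff 5).
The only mutual best response is (s4, t1); neither player gains by switching there.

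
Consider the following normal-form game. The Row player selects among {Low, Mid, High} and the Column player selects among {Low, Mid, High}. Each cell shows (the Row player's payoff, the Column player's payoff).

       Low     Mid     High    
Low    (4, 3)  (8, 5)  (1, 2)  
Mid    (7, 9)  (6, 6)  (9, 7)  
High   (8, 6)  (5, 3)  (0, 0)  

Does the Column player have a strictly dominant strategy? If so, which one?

No strictly dominant strategy

Check whether one of the Column player's strategies beats all alternatives regardless of what the opponent does.
Low is not dominant: against Low, Mid gives 5 > 3.
Mid is not dominant: against Mid, Low gives 9 > 6.
High is not dominant: against Low, Low gives 3 > 2.
No single strategy is best against every opponent action.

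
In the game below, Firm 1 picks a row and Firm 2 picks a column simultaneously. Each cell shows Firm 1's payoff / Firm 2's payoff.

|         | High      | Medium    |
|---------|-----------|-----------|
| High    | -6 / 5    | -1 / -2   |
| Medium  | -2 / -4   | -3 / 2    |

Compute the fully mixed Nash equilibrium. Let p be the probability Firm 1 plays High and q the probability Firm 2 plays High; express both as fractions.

p = 6/13, q = 1/3

In a mixed NE each player is indifferent between their pure strategies, so the opponent's mix sets the indifference.
Firm 2 indifferent between High and Medium: p·5 + (1−p)·(-4) = p·(-2) + (1−p)·2 ⟹ (-4) + 9p = 2 + (-4)p ⟹ p = 6/13.
Firm 1 indifferent between High and Medium: q·(-6) + (1−q)·(-1) = q·(-2) + (1−q)·(-3) ⟹ (-1) + (-5)q = (-3) + 1q ⟹ q = 1/3.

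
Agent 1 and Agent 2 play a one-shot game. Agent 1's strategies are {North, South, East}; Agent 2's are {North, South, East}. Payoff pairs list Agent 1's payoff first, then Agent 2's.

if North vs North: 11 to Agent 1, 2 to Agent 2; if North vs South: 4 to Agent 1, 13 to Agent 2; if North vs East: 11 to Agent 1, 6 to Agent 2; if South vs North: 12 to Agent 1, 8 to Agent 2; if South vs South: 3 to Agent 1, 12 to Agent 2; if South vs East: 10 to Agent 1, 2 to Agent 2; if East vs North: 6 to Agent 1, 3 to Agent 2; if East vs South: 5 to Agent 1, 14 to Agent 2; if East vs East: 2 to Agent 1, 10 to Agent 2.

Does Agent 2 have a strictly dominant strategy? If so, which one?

South

Check whether one of Agent 2's strategies beats all alternatives regardless of what the opponent does.
South strictly dominates: vs North: 13 > each of {2, 6}; vs South: 12 > each of {8, 2}; vs East: 14 > each of {3, 10}.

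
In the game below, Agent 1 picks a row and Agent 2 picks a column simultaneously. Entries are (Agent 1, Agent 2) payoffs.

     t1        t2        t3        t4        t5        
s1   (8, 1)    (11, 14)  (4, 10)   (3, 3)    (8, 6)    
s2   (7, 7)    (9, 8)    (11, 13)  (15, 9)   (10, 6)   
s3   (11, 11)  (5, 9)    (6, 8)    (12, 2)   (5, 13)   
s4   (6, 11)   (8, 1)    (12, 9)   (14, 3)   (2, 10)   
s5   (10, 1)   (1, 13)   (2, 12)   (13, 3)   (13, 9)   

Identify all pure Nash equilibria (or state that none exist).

(s1, t2)

A profile is a Nash equilibrium when each player is best-responding to the other.
Agent 1's best responses — vs t1: s3 (payoff 11); vs t2: s1 (payoff 11); vs t3: s4 (payoff 12); vs t4: s2 (payoff 15); vs t5: s5 (payoff 13).
Agent 2's best responses — vs s1: t2 (payoff 14); vs s2: t3 (payoff 13); vs s3: t5 (payoff 13); vs s4: t1 (payoff 11); vs s5: t2 (payoff 13).
The only mutual best response is (s1, t2); neither player gains by switching there.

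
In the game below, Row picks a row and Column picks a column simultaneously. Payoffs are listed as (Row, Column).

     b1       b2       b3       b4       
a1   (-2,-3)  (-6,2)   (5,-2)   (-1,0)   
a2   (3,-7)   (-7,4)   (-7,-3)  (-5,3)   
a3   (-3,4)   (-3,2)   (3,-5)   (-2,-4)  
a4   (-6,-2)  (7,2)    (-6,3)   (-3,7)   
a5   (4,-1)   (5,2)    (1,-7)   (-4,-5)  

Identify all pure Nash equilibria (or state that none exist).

No pure-strategy Nash equilibrium

Find each player's best response to every opponent strategy; NE are the intersections.
Row's best responses — vs b1: a5 (payoff 4); vs b2: a4 (payoff 7); vs b3: a1 (payoff 5); vs b4: a1 (payoff -1).
Column's best responses — vs a1: b2 (payoff 2); vs a2: b2 (payoff 4); vs a3: b1 (payoff 4); vs a4: b4 (payoff 7); vs a5: b2 (payoff 2).
No cell has both players best-responding. For instance, Row's best reply to b3 is a1, but against a1 Column prefers b2 over b3.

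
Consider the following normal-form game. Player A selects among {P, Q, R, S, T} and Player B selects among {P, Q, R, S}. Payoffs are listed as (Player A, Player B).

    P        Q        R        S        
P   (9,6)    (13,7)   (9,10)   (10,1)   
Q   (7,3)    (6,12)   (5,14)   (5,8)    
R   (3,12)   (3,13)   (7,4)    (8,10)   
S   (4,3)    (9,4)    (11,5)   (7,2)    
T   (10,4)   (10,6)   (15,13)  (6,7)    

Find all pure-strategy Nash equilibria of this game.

(T, R)

A profile is a Nash equilibrium when each player is best-responding to the other.
Player A's best responses — vs P: T (payoff 10); vs Q: P (payoff 13); vs R: T (payoff 15); vs S: P (payoff 10).
Player B's best responses — vs P: R (payoff 10); vs Q: R (payoff 14); vs R: Q (payoff 13); vs S: R (payoff 5); vs T: R (payoff 13).
The only mutual best response is (T, R); neither player gains by switching there.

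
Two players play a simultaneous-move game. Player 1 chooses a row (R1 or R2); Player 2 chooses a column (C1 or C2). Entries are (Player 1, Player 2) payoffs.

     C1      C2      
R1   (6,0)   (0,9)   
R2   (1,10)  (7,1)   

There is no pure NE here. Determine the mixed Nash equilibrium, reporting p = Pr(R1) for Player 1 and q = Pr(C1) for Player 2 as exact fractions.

Each player's mixing probability is pinned down by making the *other* player indifferent.
Player 2 indifferent between C1 and C2: p·0 + (1−p)·10 = p·9 + (1−p)·1 ⟹ 10 + (-10)p = 1 + 8p ⟹ p = 1/2.
Player 1 indifferent between R1 and R2: q·6 + (1−q)·0 = q·1 + (1−q)·7 ⟹ 0 + 6q = 7 + (-6)q ⟹ q = 7/12.

p = 1/2, q = 7/12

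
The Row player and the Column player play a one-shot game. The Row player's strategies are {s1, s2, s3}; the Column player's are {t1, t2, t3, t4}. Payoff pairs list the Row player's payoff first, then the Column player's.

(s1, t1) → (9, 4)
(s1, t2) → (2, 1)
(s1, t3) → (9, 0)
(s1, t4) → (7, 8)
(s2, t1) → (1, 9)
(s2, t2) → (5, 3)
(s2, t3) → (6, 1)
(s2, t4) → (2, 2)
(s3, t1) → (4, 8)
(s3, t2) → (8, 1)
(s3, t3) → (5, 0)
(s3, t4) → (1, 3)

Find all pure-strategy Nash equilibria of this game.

(s1, t4)

A profile is a Nash equilibrium when each player is best-responding to the other.
The Row player's best responses — vs t1: s1 (payoff 9); vs t2: s3 (payoff 8); vs t3: s1 (payoff 9); vs t4: s1 (payoff 7).
The Column player's best responses — vs s1: t4 (payoff 8); vs s2: t1 (payoff 9); vs s3: t1 (payoff 8).
The only mutual best response is (s1, t4); neither player gains by switching there.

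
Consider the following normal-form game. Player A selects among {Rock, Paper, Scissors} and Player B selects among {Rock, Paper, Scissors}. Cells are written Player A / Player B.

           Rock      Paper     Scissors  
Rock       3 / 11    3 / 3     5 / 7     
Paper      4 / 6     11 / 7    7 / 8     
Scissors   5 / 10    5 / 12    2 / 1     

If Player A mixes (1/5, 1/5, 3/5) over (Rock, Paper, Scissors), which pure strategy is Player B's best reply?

Rock

Player B's best reply maximizes expected payoff against the mix.
Rock: (1/5)·11 + (1/5)·6 + (3/5)·10 = 47/5
Paper: (1/5)·3 + (1/5)·7 + (3/5)·12 = 46/5
Scissors: (1/5)·7 + (1/5)·8 + (3/5)·1 = 18/5
Highest expected payoff is 47/5, from Rock.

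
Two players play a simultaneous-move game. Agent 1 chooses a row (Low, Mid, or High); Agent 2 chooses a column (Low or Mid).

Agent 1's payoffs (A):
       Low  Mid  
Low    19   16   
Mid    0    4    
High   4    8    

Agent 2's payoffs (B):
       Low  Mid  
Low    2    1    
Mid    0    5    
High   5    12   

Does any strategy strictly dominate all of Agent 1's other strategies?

Low

Check whether one of Agent 1's strategies beats all alternatives regardless of what the opponent does.
Low strictly dominates: vs Low: 19 > each of {0, 4}; vs Mid: 16 > each of {4, 8}.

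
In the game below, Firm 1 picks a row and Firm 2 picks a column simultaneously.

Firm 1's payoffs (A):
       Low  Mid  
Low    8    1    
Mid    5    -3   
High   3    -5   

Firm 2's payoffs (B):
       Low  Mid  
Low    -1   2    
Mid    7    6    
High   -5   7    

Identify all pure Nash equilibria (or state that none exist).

(Low, Mid)

A profile is a Nash equilibrium when each player is best-responding to the other.
Firm 1's best responses — vs Low: Low (payoff 8); vs Mid: Low (payoff 1).
Firm 2's best responses — vs Low: Mid (payoff 2); vs Mid: Low (payoff 7); vs High: Mid (payoff 7).
The only mutual best response is (Low, Mid); neither player gains by switching there.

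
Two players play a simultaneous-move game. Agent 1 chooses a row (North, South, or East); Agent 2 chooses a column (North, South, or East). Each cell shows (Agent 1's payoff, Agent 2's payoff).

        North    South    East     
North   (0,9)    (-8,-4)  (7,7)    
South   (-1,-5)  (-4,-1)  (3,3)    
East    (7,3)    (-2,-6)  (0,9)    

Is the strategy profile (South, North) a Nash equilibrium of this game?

Holding Agent 2 at North: Agent 1 gets -1 from South but could get 7 by switching to East. Agent 1 has a profitable deviation.

No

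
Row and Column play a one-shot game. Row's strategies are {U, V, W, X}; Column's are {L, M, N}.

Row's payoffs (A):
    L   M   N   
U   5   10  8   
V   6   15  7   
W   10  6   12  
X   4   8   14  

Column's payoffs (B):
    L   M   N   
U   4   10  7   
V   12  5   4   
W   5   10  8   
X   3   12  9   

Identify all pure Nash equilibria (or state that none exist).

Check mutual best responses: a cell is a NE iff neither player can gain by unilaterally deviating.
Row's best responses — vs L: W (payoff 10); vs M: V (payoff 15); vs N: X (payoff 14).
Column's best responses — vs U: M (payoff 10); vs V: L (payoff 12); vs W: M (payoff 10); vs X: M (payoff 12).
No cell has both players best-responding. For instance, Row's best reply to L is W, but against W Column prefers M over L.

None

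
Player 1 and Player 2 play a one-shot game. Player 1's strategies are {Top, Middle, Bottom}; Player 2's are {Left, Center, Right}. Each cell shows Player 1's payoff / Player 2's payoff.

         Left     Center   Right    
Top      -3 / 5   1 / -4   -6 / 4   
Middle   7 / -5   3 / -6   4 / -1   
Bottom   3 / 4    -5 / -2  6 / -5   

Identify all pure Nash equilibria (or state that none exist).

Find each player's best response to every opponent strategy; NE are the intersections.
Player 1's best responses — vs Left: Middle (payoff 7); vs Center: Middle (payoff 3); vs Right: Bottom (payoff 6).
Player 2's best responses — vs Top: Left (payoff 5); vs Middle: Right (payoff -1); vs Bottom: Left (payoff 4).
No cell has both players best-responding. For instance, Player 1's best reply to Center is Middle, but against Middle Player 2 prefers Right over Center.

There is no pure-strategy Nash equilibrium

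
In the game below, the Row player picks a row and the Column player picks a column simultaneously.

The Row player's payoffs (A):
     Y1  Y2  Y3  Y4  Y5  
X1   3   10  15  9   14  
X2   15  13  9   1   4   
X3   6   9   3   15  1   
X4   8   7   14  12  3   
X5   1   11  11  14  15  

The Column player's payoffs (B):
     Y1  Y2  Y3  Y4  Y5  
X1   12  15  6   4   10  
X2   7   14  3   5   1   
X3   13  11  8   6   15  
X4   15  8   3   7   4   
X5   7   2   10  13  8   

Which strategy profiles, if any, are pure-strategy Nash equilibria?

Find each player's best response to every opponent strategy; NE are the intersections.
The Row player's best responses — vs Y1: X2 (payoff 15); vs Y2: X2 (payoff 13); vs Y3: X1 (payoff 15); vs Y4: X3 (payoff 15); vs Y5: X5 (payoff 15).
The Column player's best responses — vs X1: Y2 (payoff 15); vs X2: Y2 (payoff 14); vs X3: Y5 (payoff 15); vs X4: Y1 (payoff 15); vs X5: Y4 (payoff 13).
The only mutual best response is (X2, Y2); neither player gains by switching there.

(X2, Y2)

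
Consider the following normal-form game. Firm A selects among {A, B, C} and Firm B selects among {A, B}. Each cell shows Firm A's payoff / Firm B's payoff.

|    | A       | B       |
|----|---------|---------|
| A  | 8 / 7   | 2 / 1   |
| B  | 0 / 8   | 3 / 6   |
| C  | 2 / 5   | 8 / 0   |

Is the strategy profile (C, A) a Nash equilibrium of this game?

No

Holding Firm B at A: Firm A gets 2 from C but could get 8 by switching to A. Firm A has a profitable deviation.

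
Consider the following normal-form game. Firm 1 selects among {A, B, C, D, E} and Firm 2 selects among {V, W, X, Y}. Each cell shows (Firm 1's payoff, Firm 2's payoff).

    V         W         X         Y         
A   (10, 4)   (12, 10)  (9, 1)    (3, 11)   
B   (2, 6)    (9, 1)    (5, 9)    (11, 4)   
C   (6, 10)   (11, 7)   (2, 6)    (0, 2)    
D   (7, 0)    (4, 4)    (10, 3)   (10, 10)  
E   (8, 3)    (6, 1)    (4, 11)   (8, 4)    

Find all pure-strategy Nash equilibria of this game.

No pure-strategy Nash equilibrium

Check mutual best responses: a cell is a NE iff neither player can gain by unilaterally deviating.
Firm 1's best responses — vs V: A (payoff 10); vs W: A (payoff 12); vs X: D (payoff 10); vs Y: B (payoff 11).
Firm 2's best responses — vs A: Y (payoff 11); vs B: X (payoff 9); vs C: V (payoff 10); vs D: Y (payoff 10); vs E: X (payoff 11).
No cell has both players best-responding. For instance, Firm 1's best reply to W is A, but against A Firm 2 prefers Y over W.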